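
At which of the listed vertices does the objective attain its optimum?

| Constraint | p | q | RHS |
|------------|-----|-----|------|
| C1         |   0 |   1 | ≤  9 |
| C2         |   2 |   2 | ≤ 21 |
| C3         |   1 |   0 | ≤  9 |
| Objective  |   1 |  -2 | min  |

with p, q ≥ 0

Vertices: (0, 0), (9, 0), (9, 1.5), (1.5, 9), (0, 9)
(0, 9) with z = -18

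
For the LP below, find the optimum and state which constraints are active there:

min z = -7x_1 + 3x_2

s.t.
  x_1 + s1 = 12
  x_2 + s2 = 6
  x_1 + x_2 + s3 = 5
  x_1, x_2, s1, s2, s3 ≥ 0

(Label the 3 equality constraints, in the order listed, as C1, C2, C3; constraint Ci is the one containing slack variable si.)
Optimal: x_1 = 5, x_2 = 0
Slack at optimum:
  C1: slack = 7
  C2: slack = 6
  C3: slack = 0 (binding)
  x_1 ≥ 0: x_1 = 5
  x_2 ≥ 0: x_2 = 0 (binding)
Binding constraints: C3, x_2 ≥ 0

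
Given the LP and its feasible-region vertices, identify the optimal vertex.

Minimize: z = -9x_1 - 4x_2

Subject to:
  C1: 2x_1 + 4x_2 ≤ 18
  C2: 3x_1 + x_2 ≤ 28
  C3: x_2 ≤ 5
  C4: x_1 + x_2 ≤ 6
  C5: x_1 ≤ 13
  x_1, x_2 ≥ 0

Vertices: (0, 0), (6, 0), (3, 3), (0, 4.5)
Evaluating z = -9x_1 - 4x_2 at each vertex:
  (0, 0): z = 0
  (6, 0): z = -54
  (3, 3): z = -39
  (0, 4.5): z = -18

The smallest value is z = -54, attained at (6, 0).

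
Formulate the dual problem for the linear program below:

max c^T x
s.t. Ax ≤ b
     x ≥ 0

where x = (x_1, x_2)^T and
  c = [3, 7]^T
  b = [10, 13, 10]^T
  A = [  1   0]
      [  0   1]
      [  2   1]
Minimize: z = 10y1 + 13y2 + 10y3

Subject to:
  C1: -y1 - 2y3 ≤ -3
  C2: -y2 - y3 ≤ -7
  y1, y2, y3 ≥ 0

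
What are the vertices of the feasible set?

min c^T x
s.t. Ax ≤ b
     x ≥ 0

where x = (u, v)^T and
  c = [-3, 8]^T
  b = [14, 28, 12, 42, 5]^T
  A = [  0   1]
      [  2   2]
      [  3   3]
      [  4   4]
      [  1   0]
Each vertex is the intersection of two constraint boundaries that also satisfies all remaining constraints:
  u = 0 and v = 0 → (0, 0)
  3u + 3v = 12 and v = 0 → (4, 0)
  3u + 3v = 12 and u = 0 → (0, 4)

Vertices: (0, 0), (4, 0), (0, 4)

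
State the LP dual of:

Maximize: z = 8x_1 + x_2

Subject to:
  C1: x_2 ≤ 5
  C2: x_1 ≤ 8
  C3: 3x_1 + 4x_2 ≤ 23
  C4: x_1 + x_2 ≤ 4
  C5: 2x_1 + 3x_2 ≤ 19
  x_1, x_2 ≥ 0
Minimize: z = 5y1 + 8y2 + 23y3 + 4y4 + 19y5

Subject to:
  C1: -y2 - 3y3 - y4 - 2y5 ≤ -8
  C2: -y1 - 4y3 - y4 - 3y5 ≤ -1
  y1, y2, y3, y4, y5 ≥ 0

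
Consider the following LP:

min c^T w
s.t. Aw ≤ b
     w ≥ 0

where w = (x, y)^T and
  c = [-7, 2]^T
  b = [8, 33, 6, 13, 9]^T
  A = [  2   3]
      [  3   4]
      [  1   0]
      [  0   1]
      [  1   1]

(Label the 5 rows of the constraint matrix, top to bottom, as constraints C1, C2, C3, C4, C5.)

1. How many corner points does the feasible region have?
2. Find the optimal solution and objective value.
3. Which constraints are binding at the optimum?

1. 3
2. x = 4, y = 0, z = -28
3. C1, y ≥ 0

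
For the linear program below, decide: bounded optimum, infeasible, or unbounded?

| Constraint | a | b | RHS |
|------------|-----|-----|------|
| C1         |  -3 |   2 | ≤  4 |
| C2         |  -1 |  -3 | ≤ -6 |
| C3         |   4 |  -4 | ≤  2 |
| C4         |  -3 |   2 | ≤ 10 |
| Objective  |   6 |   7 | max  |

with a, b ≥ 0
Feasible point: (0, 2) satisfies every constraint, so the LP is feasible.
Direction d = (1, 1): for each constraint row a, a·d ≤ 0 —
  (-3)(1) + (2)(1) = -1 ≤ 0
  (-1)(1) + (-3)(1) = -4 ≤ 0
  (4)(1) + (-4)(1) = 0 ≤ 0
  (-3)(1) + (2)(1) = -1 ≤ 0
and d ≥ 0, so (0, 2) + t·d stays feasible for every t ≥ 0. Along this ray z = 6a + 7b changes by 13 per unit t, so z → +∞.

Unbounded: there is a feasible ray along which z → +∞.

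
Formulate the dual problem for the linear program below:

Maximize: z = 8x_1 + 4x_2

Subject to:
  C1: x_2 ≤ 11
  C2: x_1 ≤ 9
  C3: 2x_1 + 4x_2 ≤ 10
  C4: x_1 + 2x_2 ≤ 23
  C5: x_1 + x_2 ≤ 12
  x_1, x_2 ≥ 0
Minimize: z = 11y1 + 9y2 + 10y3 + 23y4 + 12y5

Subject to:
  C1: -y2 - 2y3 - y4 - y5 ≤ -8
  C2: -y1 - 4y3 - 2y4 - y5 ≤ -4
  y1, y2, y3, y4, y5 ≥ 0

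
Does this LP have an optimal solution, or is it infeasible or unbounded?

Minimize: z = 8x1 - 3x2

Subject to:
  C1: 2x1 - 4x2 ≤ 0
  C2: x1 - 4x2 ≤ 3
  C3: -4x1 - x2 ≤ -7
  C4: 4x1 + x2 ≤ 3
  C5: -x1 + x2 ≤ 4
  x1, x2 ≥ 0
C4 requires 4x1 + x2 ≤ 3, while C3 (-4x1 - x2 ≤ -7) is equivalent to 4x1 + x2 ≥ 7. Together they would need 7 ≤ 4x1 + x2 ≤ 3, which is impossible since 7 > 3. No point satisfies all constraints.

Infeasible: no point satisfies all constraints simultaneously.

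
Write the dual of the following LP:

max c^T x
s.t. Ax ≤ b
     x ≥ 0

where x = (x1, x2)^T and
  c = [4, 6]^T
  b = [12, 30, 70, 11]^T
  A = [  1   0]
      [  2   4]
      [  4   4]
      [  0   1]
Minimize: z = 12y1 + 30y2 + 70y3 + 11y4

Subject to:
  C1: -y1 - 2y2 - 4y3 ≤ -4
  C2: -4y2 - 4y3 - y4 ≤ -6
  y1, y2, y3, y4 ≥ 0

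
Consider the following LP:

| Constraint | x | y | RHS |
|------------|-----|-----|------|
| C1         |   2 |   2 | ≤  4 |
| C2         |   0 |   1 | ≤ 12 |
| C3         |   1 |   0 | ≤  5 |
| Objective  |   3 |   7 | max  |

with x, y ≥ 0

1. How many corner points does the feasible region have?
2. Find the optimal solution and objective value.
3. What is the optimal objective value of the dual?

1. 3
2. x = 0, y = 2, z = 14
3. 14 (by strong duality, equal to the primal optimum)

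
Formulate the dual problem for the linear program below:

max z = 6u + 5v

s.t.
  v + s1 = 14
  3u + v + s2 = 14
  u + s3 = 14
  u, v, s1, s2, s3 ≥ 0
Minimize: z = 14y1 + 14y2 + 14y3

Subject to:
  C1: -3y2 - y3 ≤ -6
  C2: -y1 - y2 ≤ -5
  y1, y2, y3 ≥ 0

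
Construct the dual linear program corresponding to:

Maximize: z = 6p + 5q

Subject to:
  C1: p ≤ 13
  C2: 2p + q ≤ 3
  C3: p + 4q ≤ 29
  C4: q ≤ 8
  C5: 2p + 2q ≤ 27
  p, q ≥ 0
Minimize: z = 13y1 + 3y2 + 29y3 + 8y4 + 27y5

Subject to:
  C1: -y1 - 2y2 - y3 - 2y5 ≤ -6
  C2: -y2 - 4y3 - y4 - 2y5 ≤ -5
  y1, y2, y3, y4, y5 ≥ 0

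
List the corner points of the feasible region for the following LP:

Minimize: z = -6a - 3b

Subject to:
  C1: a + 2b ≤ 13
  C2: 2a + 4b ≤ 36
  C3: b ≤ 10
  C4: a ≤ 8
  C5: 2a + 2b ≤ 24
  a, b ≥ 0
Each vertex is the intersection of two constraint boundaries that also satisfies all remaining constraints:
  a = 0 and b = 0 → (0, 0)
  a = 8 and b = 0 → (8, 0)
  a + 2b = 13 and a = 8 → (8, 2.5)
  a + 2b = 13 and a = 0 → (0, 6.5)

Vertices: (0, 0), (8, 0), (8, 2.5), (0, 6.5)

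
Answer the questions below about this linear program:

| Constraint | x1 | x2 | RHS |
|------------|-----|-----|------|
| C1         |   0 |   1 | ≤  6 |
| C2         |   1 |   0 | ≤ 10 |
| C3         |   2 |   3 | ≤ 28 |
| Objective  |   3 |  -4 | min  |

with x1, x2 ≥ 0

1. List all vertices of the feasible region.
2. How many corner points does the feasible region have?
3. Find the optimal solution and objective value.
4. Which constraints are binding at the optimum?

1. (0, 0), (10, 0), (10, 2.667), (5, 6), (0, 6)
2. 5
3. x1 = 0, x2 = 6, z = -24
4. C1, x1 ≥ 0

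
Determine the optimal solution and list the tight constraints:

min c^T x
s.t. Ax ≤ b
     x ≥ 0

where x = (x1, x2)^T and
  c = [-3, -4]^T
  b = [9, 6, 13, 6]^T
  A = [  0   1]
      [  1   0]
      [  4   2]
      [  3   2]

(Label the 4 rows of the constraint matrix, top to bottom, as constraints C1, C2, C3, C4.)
Optimal: x1 = 0, x2 = 3
Binding: C4, x1 ≥ 0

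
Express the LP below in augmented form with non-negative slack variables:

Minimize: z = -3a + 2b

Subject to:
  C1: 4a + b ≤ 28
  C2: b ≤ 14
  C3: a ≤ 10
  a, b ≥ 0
min z = -3a + 2b

s.t.
  4a + b + s1 = 28
  b + s2 = 14
  a + s3 = 10
  a, b, s1, s2, s3 ≥ 0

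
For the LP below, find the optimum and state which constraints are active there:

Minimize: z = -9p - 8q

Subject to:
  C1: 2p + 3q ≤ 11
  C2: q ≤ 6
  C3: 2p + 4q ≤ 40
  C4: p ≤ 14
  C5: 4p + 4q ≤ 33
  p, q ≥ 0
Optimal: p = 5.5, q = 0
Slack at optimum:
  C1: slack = 0 (binding)
  C2: slack = 6
  C3: slack = 29
  C4: slack = 8.5
  C5: slack = 11
  p ≥ 0: p = 5.5
  q ≥ 0: q = 0 (binding)
Binding constraints: C1, q ≥ 0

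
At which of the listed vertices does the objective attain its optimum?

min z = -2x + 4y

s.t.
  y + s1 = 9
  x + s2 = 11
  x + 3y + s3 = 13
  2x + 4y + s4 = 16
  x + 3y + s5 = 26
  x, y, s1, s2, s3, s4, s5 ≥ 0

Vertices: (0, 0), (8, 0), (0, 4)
(8, 0) with z = -16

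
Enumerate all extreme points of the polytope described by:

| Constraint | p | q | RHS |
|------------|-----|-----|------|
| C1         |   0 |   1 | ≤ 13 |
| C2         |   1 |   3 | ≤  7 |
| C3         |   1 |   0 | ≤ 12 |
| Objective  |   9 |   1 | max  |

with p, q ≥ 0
Each vertex is the intersection of two constraint boundaries that also satisfies all remaining constraints:
  p = 0 and q = 0 → (0, 0)
  p + 3q = 7 and q = 0 → (7, 0)
  p + 3q = 7 and p = 0 → (0, 2.333)

Vertices: (0, 0), (7, 0), (0, 2.333)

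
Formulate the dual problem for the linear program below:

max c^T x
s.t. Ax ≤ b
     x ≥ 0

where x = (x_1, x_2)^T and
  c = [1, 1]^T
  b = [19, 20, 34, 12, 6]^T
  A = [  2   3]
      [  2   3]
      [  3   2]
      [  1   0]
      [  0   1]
Minimize: z = 19y1 + 20y2 + 34y3 + 12y4 + 6y5

Subject to:
  C1: -2y1 - 2y2 - 3y3 - y4 ≤ -1
  C2: -3y1 - 3y2 - 2y3 - y5 ≤ -1
  y1, y2, y3, y4, y5 ≥ 0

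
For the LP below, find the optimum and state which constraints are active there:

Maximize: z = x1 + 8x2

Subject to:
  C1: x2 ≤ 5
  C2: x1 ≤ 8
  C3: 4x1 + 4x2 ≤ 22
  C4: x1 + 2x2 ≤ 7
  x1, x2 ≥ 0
Optimal: x1 = 0, x2 = 3.5
Slack at optimum:
  C1: slack = 1.5
  C2: slack = 8
  C3: slack = 8
  C4: slack = 0 (binding)
  x1 ≥ 0: x1 = 0 (binding)
  x2 ≥ 0: x2 = 3.5
Binding constraints: C4, x1 ≥ 0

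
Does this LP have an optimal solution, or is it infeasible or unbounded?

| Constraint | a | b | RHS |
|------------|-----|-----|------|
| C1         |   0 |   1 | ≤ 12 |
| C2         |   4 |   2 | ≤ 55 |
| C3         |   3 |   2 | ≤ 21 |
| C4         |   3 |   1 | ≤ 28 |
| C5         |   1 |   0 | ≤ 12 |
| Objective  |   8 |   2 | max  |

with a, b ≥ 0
The point (7, 0) satisfies every constraint, so the LP is feasible; the constraints give a ≤ 12 and b ≤ 12, which with a, b ≥ 0 keep the feasible region inside a bounded box. A feasible, bounded LP attains a finite optimum at a vertex.

Feasible with finite optimum z* = 56 at (7, 0).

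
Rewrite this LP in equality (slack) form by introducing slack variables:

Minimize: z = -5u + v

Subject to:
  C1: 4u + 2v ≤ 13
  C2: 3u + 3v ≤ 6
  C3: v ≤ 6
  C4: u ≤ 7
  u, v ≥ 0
min z = -5u + v

s.t.
  4u + 2v + s1 = 13
  3u + 3v + s2 = 6
  v + s3 = 6
  u + s4 = 7
  u, v, s1, s2, s3, s4 ≥ 0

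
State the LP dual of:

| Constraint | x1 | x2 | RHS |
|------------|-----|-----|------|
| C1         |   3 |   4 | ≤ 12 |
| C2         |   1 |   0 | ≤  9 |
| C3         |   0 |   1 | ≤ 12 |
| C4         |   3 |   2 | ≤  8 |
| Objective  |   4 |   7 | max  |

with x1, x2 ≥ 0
Minimize: z = 12y1 + 9y2 + 12y3 + 8y4

Subject to:
  C1: -3y1 - y2 - 3y4 ≤ -4
  C2: -4y1 - y3 - 2y4 ≤ -7
  y1, y2, y3, y4 ≥ 0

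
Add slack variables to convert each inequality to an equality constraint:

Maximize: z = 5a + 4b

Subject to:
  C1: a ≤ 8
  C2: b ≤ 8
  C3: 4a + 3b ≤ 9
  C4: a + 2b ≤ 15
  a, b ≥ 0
max z = 5a + 4b

s.t.
  a + s1 = 8
  b + s2 = 8
  4a + 3b + s3 = 9
  a + 2b + s4 = 15
  a, b, s1, s2, s3, s4 ≥ 0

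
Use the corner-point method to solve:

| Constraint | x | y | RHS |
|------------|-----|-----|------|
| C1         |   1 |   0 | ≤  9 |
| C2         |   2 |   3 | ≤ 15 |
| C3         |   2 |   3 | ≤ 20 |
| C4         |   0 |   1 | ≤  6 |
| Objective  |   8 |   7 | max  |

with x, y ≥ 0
Each vertex is the intersection of two constraint boundaries that also satisfies all remaining constraints:
  x = 0 and y = 0 → (0, 0)
  2x + 3y = 15 and y = 0 → (7.5, 0)
  2x + 3y = 15 and x = 0 → (0, 5)

Evaluating z = 8x + 7y at each vertex:
  (0, 0): z = 0
  (7.5, 0): z = 60
  (0, 5): z = 35

The maximum is at (7.5, 0) with z = 60.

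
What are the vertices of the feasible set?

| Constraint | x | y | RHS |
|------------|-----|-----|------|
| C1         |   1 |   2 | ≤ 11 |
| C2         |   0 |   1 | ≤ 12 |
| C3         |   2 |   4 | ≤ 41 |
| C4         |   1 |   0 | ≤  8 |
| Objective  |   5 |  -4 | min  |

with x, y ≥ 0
Each vertex is the intersection of two constraint boundaries that also satisfies all remaining constraints:
  x = 0 and y = 0 → (0, 0)
  x = 8 and y = 0 → (8, 0)
  x + 2y = 11 and x = 8 → (8, 1.5)
  x + 2y = 11 and x = 0 → (0, 5.5)

Vertices: (0, 0), (8, 0), (8, 1.5), (0, 5.5)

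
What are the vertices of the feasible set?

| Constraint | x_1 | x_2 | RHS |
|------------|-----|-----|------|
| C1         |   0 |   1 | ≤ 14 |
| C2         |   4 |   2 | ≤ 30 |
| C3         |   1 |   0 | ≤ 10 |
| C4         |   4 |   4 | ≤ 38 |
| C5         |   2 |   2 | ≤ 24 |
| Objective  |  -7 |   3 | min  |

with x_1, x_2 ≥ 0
Each vertex is the intersection of two constraint boundaries that also satisfies all remaining constraints:
  x_1 = 0 and x_2 = 0 → (0, 0)
  4x_1 + 2x_2 = 30 and x_2 = 0 → (7.5, 0)
  4x_1 + 2x_2 = 30 and 4x_1 + 4x_2 = 38 → (5.5, 4)
  4x_1 + 4x_2 = 38 and x_1 = 0 → (0, 9.5)

Vertices: (0, 0), (7.5, 0), (5.5, 4), (0, 9.5)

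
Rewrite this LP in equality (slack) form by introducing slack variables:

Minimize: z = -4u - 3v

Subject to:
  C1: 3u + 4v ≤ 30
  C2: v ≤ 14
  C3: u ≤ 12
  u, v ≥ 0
min z = -4u - 3v

s.t.
  3u + 4v + s1 = 30
  v + s2 = 14
  u + s3 = 12
  u, v, s1, s2, s3 ≥ 0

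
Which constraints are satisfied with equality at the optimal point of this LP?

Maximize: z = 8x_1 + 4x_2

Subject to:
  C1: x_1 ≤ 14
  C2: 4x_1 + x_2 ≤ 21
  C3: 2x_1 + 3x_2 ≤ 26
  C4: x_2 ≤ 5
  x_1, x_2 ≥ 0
Optimal: x_1 = 4, x_2 = 5
Slack at optimum:
  C1: slack = 10
  C2: slack = 0 (binding)
  C3: slack = 3
  C4: slack = 0 (binding)
  x_1 ≥ 0: x_1 = 4
  x_2 ≥ 0: x_2 = 5
Binding constraints: C2, C4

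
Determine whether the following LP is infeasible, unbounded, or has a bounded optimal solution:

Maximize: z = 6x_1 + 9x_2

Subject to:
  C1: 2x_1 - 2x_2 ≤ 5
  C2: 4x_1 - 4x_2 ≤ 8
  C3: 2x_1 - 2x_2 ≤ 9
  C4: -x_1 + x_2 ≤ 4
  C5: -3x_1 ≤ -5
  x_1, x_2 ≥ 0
Feasible point: (2, 0) satisfies every constraint, so the LP is feasible.
Direction d = (1, 1): for each constraint row a, a·d ≤ 0 —
  (2)(1) + (-2)(1) = 0 ≤ 0
  (4)(1) + (-4)(1) = 0 ≤ 0
  (2)(1) + (-2)(1) = 0 ≤ 0
  (-1)(1) + (1)(1) = 0 ≤ 0
  (-3)(1) + (0)(1) = -3 ≤ 0
and d ≥ 0, so (2, 0) + t·d stays feasible for every t ≥ 0. Along this ray z = 6x_1 + 9x_2 changes by 15 per unit t, so z → +∞.

Unbounded — the objective can increase without bound over the feasible region.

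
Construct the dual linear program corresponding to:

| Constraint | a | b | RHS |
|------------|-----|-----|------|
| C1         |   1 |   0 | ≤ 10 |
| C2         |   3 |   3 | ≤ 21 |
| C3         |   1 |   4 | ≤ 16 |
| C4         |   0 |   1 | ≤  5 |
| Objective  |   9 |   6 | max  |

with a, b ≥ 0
Minimize: z = 10y1 + 21y2 + 16y3 + 5y4

Subject to:
  C1: -y1 - 3y2 - y3 ≤ -9
  C2: -3y2 - 4y3 - y4 ≤ -6
  y1, y2, y3, y4 ≥ 0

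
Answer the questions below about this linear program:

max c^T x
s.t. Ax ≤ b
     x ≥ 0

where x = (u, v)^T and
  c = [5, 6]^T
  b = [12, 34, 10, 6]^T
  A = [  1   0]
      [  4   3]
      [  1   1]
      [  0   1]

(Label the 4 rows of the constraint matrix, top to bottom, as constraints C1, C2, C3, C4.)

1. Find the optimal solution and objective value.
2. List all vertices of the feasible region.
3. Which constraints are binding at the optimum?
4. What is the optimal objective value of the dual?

1. u = 4, v = 6, z = 56
2. (0, 0), (8.5, 0), (4, 6), (0, 6)
3. C2, C3, C4
4. 56 (by strong duality, equal to the primal optimum)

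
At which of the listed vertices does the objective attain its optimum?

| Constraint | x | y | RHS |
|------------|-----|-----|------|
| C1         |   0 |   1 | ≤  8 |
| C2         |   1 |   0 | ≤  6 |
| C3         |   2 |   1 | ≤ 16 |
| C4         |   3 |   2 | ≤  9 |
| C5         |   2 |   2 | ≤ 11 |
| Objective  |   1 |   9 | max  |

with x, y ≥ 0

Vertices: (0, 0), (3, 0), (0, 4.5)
Evaluating z = x + 9y at each vertex:
  (0, 0): z = 0
  (3, 0): z = 3
  (0, 4.5): z = 40.5

The largest value is z = 40.5, attained at (0, 4.5).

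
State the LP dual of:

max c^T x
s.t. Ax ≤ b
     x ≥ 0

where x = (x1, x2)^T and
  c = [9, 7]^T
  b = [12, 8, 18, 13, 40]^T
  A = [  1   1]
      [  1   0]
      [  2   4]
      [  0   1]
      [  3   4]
Minimize: z = 12y1 + 8y2 + 18y3 + 13y4 + 40y5

Subject to:
  C1: -y1 - y2 - 2y3 - 3y5 ≤ -9
  C2: -y1 - 4y3 - y4 - 4y5 ≤ -7
  y1, y2, y3, y4, y5 ≥ 0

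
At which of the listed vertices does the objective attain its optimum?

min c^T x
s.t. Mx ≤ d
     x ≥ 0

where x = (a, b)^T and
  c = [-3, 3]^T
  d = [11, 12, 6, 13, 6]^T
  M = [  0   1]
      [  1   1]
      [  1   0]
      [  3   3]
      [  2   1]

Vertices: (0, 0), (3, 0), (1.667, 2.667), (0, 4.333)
Evaluating z = -3a + 3b at each vertex:
  (0, 0): z = 0
  (3, 0): z = -9
  (1.667, 2.667): z = 3
  (0, 4.333): z = 13

The smallest value is z = -9, attained at (3, 0).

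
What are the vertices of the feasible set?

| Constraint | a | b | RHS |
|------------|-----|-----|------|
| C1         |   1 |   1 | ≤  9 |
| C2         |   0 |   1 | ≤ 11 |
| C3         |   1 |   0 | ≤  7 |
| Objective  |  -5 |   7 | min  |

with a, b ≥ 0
Each vertex is the intersection of two constraint boundaries that also satisfies all remaining constraints:
  a = 0 and b = 0 → (0, 0)
  a = 7 and b = 0 → (7, 0)
  a + b = 9 and a = 7 → (7, 2)
  a + b = 9 and a = 0 → (0, 9)

Vertices: (0, 0), (7, 0), (7, 2), (0, 9)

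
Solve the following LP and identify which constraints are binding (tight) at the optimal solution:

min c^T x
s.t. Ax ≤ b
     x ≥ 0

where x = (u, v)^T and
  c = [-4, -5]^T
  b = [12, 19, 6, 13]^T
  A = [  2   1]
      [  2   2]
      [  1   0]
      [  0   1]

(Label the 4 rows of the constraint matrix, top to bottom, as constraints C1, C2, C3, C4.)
Optimal: u = 0, v = 9.5
Slack at optimum:
  C1: slack = 2.5
  C2: slack = 0 (binding)
  C3: slack = 6
  C4: slack = 3.5
  u ≥ 0: u = 0 (binding)
  v ≥ 0: v = 9.5
Binding constraints: C2, u ≥ 0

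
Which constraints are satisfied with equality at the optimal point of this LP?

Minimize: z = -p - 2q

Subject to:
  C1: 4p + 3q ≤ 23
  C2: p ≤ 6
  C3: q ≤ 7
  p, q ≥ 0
Optimal: p = 0.5, q = 7
Slack at optimum:
  C1: slack = 0 (binding)
  C2: slack = 5.5
  C3: slack = 0 (binding)
  p ≥ 0: p = 0.5
  q ≥ 0: q = 7
Binding constraints: C1, C3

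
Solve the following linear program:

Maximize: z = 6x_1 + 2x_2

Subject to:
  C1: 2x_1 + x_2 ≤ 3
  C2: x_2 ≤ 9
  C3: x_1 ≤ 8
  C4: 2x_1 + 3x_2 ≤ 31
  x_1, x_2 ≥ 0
x_1 = 1.5, x_2 = 0, z = 9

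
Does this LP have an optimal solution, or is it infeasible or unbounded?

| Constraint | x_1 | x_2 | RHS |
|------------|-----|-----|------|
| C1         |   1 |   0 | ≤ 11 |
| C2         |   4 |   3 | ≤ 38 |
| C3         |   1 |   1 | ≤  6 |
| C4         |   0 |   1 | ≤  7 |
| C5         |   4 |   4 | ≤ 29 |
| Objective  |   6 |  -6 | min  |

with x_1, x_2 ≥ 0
The point (0, 6) satisfies every constraint, so the LP is feasible; the constraints give x_1 ≤ 11 and x_2 ≤ 7, which with x_1, x_2 ≥ 0 keep the feasible region inside a bounded box. A feasible, bounded LP attains a finite optimum at a vertex.

Evaluating z = 6x_1 - 6x_2 at each vertex:
  (0, 0): z = 0
  (6, 0): z = 36
  (0, 6): z = -36

Feasible with finite optimum z* = -36 at (0, 6).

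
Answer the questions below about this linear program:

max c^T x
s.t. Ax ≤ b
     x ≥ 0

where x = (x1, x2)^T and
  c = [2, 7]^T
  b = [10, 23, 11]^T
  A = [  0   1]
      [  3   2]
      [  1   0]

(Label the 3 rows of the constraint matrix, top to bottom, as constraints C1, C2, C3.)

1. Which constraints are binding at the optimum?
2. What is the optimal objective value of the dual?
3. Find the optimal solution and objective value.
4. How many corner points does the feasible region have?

1. C1, C2
2. 72 (by strong duality, equal to the primal optimum)
3. x1 = 1, x2 = 10, z = 72
4. 4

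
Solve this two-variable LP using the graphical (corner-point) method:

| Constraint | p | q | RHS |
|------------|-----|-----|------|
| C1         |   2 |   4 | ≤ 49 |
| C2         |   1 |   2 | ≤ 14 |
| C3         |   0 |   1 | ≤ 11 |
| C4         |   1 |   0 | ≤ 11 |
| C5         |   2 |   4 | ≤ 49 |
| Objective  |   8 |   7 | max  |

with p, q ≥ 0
p = 11, q = 1.5, z = 98.5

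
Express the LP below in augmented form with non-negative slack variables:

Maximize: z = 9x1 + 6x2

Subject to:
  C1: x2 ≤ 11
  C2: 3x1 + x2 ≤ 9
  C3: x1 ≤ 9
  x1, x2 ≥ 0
max z = 9x1 + 6x2

s.t.
  x2 + s1 = 11
  3x1 + x2 + s2 = 9
  x1 + s3 = 9
  x1, x2, s1, s2, s3 ≥ 0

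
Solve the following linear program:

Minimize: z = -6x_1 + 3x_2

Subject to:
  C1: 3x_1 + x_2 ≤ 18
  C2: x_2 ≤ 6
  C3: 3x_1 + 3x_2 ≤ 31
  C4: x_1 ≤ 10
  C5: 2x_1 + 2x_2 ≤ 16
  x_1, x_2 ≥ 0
x_1 = 6, x_2 = 0, z = -36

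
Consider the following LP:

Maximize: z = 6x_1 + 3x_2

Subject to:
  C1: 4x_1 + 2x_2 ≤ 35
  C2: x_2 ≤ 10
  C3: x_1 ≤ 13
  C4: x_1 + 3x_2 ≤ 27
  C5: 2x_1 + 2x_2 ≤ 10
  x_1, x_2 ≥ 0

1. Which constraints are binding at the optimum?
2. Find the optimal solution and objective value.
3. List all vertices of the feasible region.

1. C5, x_2 ≥ 0
2. x_1 = 5, x_2 = 0, z = 30
3. (0, 0), (5, 0), (0, 5)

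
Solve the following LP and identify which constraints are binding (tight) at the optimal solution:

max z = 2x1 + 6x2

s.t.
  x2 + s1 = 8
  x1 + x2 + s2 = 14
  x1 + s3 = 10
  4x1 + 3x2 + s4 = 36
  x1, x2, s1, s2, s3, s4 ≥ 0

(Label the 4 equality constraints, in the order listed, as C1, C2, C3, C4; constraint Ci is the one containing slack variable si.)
Optimal: x1 = 3, x2 = 8
Binding: C1, C4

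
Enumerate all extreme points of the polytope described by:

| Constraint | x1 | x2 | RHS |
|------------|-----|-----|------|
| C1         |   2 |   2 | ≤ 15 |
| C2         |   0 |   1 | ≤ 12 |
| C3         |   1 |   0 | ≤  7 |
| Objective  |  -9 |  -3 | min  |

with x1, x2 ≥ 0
Each vertex is the intersection of two constraint boundaries that also satisfies all remaining constraints:
  x1 = 0 and x2 = 0 → (0, 0)
  x1 = 7 and x2 = 0 → (7, 0)
  2x1 + 2x2 = 15 and x1 = 7 → (7, 0.5)
  2x1 + 2x2 = 15 and x1 = 0 → (0, 7.5)

Vertices: (0, 0), (7, 0), (7, 0.5), (0, 7.5)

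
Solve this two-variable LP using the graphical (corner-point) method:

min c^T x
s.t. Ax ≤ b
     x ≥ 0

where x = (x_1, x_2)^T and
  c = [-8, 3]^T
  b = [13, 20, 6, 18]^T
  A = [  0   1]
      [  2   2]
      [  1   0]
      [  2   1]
x_1 = 6, x_2 = 0, z = -48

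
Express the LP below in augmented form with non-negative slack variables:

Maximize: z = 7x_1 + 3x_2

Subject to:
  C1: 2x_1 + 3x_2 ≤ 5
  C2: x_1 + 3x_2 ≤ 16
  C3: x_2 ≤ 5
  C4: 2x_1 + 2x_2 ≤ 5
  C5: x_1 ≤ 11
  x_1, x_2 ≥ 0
max z = 7x_1 + 3x_2

s.t.
  2x_1 + 3x_2 + s1 = 5
  x_1 + 3x_2 + s2 = 16
  x_2 + s3 = 5
  2x_1 + 2x_2 + s4 = 5
  x_1 + s5 = 11
  x_1, x_2, s1, s2, s3, s4, s5 ≥ 0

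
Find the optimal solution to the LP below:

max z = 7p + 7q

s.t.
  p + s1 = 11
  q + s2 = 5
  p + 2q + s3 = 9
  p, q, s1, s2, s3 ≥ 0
p = 9, q = 0, z = 63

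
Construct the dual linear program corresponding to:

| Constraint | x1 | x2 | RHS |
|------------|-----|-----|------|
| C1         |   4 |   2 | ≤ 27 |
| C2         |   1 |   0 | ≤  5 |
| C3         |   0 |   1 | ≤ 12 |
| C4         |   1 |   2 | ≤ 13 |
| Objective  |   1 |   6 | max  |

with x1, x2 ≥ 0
Minimize: z = 27y1 + 5y2 + 12y3 + 13y4

Subject to:
  C1: -4y1 - y2 - y4 ≤ -1
  C2: -2y1 - y3 - 2y4 ≤ -6
  y1, y2, y3, y4 ≥ 0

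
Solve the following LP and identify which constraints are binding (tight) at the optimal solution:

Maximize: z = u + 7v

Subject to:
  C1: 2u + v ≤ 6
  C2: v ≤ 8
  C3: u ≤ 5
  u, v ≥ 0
Optimal: u = 0, v = 6
Slack at optimum:
  C1: slack = 0 (binding)
  C2: slack = 2
  C3: slack = 5
  u ≥ 0: u = 0 (binding)
  v ≥ 0: v = 6
Binding constraints: C1, u ≥ 0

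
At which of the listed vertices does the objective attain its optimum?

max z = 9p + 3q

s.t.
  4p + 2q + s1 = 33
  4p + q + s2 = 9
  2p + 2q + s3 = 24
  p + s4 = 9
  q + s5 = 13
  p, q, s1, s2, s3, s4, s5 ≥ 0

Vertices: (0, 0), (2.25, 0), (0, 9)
Evaluating z = 9p + 3q at each vertex:
  (0, 0): z = 0
  (2.25, 0): z = 20.25
  (0, 9): z = 27

The largest value is z = 27, attained at (0, 9).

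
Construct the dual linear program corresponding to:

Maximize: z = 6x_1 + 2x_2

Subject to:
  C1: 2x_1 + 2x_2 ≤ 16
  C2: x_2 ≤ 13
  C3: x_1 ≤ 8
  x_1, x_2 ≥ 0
Minimize: z = 16y1 + 13y2 + 8y3

Subject to:
  C1: -2y1 - y3 ≤ -6
  C2: -2y1 - y2 ≤ -2
  y1, y2, y3 ≥ 0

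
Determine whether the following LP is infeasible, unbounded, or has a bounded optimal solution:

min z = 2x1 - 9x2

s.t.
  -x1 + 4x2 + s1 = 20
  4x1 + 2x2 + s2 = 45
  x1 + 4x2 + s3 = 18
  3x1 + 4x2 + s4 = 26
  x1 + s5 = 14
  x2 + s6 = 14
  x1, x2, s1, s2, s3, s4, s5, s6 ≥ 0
The point (0, 4.5) satisfies every constraint, so the LP is feasible; the constraints give x1 ≤ 14 and x2 ≤ 14, which with x1, x2 ≥ 0 keep the feasible region inside a bounded box. A feasible, bounded LP attains a finite optimum at a vertex.

Bounded optimum: z* = -40.5 at (0, 4.5).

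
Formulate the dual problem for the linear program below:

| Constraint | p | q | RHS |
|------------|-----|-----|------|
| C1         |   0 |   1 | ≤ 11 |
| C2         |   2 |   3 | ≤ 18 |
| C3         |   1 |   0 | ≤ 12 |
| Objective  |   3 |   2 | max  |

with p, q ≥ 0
Minimize: z = 11y1 + 18y2 + 12y3

Subject to:
  C1: -2y2 - y3 ≤ -3
  C2: -y1 - 3y2 ≤ -2
  y1, y2, y3 ≥ 0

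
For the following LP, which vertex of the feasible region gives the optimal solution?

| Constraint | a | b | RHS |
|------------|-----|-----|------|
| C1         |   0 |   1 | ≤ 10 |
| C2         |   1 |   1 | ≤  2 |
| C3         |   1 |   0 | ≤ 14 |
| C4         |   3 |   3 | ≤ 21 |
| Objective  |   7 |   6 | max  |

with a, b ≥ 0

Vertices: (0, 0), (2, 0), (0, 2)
(2, 0) with z = 14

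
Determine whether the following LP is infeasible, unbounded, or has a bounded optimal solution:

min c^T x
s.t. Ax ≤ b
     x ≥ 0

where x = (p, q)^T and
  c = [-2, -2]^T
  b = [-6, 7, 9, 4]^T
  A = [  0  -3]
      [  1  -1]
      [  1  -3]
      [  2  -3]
Feasible point: (0, 2) satisfies every constraint, so the LP is feasible.
Direction d = (0, 1): for each constraint row a, a·d ≤ 0 —
  (0)(0) + (-3)(1) = -3 ≤ 0
  (1)(0) + (-1)(1) = -1 ≤ 0
  (1)(0) + (-3)(1) = -3 ≤ 0
  (2)(0) + (-3)(1) = -3 ≤ 0
and d ≥ 0, so (0, 2) + t·d stays feasible for every t ≥ 0. Along this ray z = -2p - 2q changes by -2 per unit t, so z → −∞.

The LP is unbounded; z can be made arbitrarily small.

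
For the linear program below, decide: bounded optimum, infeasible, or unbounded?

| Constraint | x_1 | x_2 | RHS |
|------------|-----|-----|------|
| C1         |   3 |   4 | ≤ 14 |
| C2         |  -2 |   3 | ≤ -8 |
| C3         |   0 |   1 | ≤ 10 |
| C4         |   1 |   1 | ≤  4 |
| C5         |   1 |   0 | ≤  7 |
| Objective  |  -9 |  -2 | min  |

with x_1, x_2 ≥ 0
The point (4, 0) satisfies every constraint, so the LP is feasible; the constraints give x_1 ≤ 7 and x_2 ≤ 10, which with x_1, x_2 ≥ 0 keep the feasible region inside a bounded box. A feasible, bounded LP attains a finite optimum at a vertex.

The LP has an optimal solution: (4, 0) with z = -36.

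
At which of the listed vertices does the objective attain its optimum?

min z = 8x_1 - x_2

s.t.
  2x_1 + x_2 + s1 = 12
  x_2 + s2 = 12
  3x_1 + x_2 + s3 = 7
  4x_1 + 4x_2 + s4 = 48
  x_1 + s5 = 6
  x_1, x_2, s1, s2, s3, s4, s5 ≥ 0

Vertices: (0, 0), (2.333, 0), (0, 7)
(0, 7) with z = -7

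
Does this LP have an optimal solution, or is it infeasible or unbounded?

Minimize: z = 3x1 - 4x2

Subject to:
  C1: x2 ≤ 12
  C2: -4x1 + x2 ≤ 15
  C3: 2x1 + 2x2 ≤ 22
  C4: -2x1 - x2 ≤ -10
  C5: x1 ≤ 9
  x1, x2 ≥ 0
The point (0, 11) satisfies every constraint, so the LP is feasible; the constraints give x1 ≤ 9 and x2 ≤ 12, which with x1, x2 ≥ 0 keep the feasible region inside a bounded box. A feasible, bounded LP attains a finite optimum at a vertex.

Evaluating z = 3x1 - 4x2 at each vertex:
  (5, 0): z = 15
  (9, 0): z = 27
  (9, 2): z = 19
  (0, 11): z = -44
  (0, 10): z = -40

Bounded optimum: z* = -44 at (0, 11).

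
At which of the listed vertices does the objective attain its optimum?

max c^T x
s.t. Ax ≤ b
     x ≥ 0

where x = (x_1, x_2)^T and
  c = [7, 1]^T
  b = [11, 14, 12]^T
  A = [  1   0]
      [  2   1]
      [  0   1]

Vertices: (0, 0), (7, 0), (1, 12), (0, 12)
(7, 0) with z = 49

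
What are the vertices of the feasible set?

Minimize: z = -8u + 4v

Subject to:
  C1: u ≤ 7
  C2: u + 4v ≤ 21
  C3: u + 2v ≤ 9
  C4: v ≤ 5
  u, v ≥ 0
Each vertex is the intersection of two constraint boundaries that also satisfies all remaining constraints:
  u = 0 and v = 0 → (0, 0)
  u = 7 and v = 0 → (7, 0)
  u = 7 and u + 2v = 9 → (7, 1)
  u + 2v = 9 and u = 0 → (0, 4.5)

Vertices: (0, 0), (7, 0), (7, 1), (0, 4.5)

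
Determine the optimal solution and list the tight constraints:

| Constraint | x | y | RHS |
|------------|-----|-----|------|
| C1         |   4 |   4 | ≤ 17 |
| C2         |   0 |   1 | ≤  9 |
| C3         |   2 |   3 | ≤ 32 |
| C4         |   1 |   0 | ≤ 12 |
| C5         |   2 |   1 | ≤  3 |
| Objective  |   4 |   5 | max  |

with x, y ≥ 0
Optimal: x = 0, y = 3
Binding: C5, x ≥ 0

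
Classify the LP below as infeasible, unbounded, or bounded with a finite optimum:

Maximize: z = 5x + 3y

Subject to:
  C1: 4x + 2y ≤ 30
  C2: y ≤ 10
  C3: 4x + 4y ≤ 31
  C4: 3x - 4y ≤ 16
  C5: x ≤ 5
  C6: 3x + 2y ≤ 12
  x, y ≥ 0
The point (4, 0) satisfies every constraint, so the LP is feasible; the constraints give x ≤ 5 and y ≤ 10, which with x, y ≥ 0 keep the feasible region inside a bounded box. A feasible, bounded LP attains a finite optimum at a vertex.

Evaluating z = 5x + 3y at each vertex:
  (0, 0): z = 0
  (4, 0): z = 20
  (0, 6): z = 18

The LP has an optimal solution: (4, 0) with z = 20.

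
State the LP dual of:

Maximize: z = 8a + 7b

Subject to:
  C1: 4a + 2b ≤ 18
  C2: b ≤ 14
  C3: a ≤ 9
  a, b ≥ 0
Minimize: z = 18y1 + 14y2 + 9y3

Subject to:
  C1: -4y1 - y3 ≤ -8
  C2: -2y1 - y2 ≤ -7
  y1, y2, y3 ≥ 0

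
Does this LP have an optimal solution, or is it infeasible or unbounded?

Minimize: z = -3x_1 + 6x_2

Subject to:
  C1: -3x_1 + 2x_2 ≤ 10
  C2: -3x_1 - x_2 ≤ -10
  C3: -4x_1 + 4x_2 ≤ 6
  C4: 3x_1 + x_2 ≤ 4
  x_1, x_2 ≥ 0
C4 requires 3x_1 + x_2 ≤ 4, while C2 (-3x_1 - x_2 ≤ -10) is equivalent to 3x_1 + x_2 ≥ 10. Together they would need 10 ≤ 3x_1 + x_2 ≤ 4, which is impossible since 10 > 4. No point satisfies all constraints.

The feasible region is empty; the LP is infeasible.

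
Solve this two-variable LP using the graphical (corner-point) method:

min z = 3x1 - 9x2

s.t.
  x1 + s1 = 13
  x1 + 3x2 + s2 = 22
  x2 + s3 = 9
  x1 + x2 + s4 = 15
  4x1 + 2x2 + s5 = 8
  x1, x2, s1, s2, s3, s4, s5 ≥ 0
Each vertex is the intersection of two constraint boundaries that also satisfies all remaining constraints:
  x1 = 0 and x2 = 0 → (0, 0)
  4x1 + 2x2 = 8 and x2 = 0 → (2, 0)
  4x1 + 2x2 = 8 and x1 = 0 → (0, 4)

Evaluating z = 3x1 - 9x2 at each vertex:
  (0, 0): z = 0
  (2, 0): z = 6
  (0, 4): z = -36

The minimum is at (0, 4) with z = -36.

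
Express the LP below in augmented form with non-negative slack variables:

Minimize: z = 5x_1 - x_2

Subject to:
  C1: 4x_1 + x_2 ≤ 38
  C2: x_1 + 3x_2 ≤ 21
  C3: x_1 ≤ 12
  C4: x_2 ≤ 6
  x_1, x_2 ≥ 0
min z = 5x_1 - x_2

s.t.
  4x_1 + x_2 + s1 = 38
  x_1 + 3x_2 + s2 = 21
  x_1 + s3 = 12
  x_2 + s4 = 6
  x_1, x_2, s1, s2, s3, s4 ≥ 0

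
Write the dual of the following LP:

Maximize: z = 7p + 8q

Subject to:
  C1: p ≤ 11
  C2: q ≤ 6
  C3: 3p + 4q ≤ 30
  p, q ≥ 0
Minimize: z = 11y1 + 6y2 + 30y3

Subject to:
  C1: -y1 - 3y3 ≤ -7
  C2: -y2 - 4y3 ≤ -8
  y1, y2, y3 ≥ 0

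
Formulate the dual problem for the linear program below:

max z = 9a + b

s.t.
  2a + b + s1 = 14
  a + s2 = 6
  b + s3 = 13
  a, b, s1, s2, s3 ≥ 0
Minimize: z = 14y1 + 6y2 + 13y3

Subject to:
  C1: -2y1 - y2 ≤ -9
  C2: -y1 - y3 ≤ -1
  y1, y2, y3 ≥ 0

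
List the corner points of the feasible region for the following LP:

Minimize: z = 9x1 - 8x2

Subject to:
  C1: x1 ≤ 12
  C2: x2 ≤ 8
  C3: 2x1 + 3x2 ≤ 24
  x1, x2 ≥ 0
Each vertex is the intersection of two constraint boundaries that also satisfies all remaining constraints:
  x1 = 0 and x2 = 0 → (0, 0)
  x1 = 12 and 2x1 + 3x2 = 24 → (12, 0)
  x2 = 8 and 2x1 + 3x2 = 24 → (0, 8)

Vertices: (0, 0), (12, 0), (0, 8)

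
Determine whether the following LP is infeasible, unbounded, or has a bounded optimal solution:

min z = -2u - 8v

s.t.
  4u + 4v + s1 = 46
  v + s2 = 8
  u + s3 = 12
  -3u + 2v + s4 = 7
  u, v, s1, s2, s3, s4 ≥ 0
The point (3.5, 8) satisfies every constraint, so the LP is feasible; the constraints give u ≤ 12 and v ≤ 8, which with u, v ≥ 0 keep the feasible region inside a bounded box. A feasible, bounded LP attains a finite optimum at a vertex.

Bounded optimum: z* = -71 at (3.5, 8).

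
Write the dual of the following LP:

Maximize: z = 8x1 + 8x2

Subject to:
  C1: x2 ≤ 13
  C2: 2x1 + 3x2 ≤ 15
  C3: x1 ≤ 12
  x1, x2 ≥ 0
Minimize: z = 13y1 + 15y2 + 12y3

Subject to:
  C1: -2y2 - y3 ≤ -8
  C2: -y1 - 3y2 ≤ -8
  y1, y2, y3 ≥ 0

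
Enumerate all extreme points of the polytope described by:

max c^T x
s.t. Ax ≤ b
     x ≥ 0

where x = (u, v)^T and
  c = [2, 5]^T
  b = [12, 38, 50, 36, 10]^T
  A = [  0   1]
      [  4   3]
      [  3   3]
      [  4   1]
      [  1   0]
Each vertex is the intersection of two constraint boundaries that also satisfies all remaining constraints:
  u = 0 and v = 0 → (0, 0)
  4u + v = 36 and v = 0 → (9, 0)
  4u + 3v = 38 and 4u + v = 36 → (8.75, 1)
  v = 12 and 4u + 3v = 38 → (0.5, 12)
  v = 12 and u = 0 → (0, 12)

Vertices: (0, 0), (9, 0), (8.75, 1), (0.5, 12), (0, 12)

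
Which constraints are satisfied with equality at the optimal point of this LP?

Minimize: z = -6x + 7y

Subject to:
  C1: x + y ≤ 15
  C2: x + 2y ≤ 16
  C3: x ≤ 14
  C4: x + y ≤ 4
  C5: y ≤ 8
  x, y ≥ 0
Optimal: x = 4, y = 0
Slack at optimum:
  C1: slack = 11
  C2: slack = 12
  C3: slack = 10
  C4: slack = 0 (binding)
  C5: slack = 8
  x ≥ 0: x = 4
  y ≥ 0: y = 0 (binding)
Binding constraints: C4, y ≥ 0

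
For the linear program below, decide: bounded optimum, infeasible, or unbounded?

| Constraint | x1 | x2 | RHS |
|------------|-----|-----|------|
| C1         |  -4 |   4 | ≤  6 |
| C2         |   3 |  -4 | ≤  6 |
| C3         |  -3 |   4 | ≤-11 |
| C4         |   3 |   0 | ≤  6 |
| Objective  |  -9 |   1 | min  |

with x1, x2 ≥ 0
C2 requires 3x1 - 4x2 ≤ 6, while C3 (-3x1 + 4x2 ≤ -11) is equivalent to 3x1 - 4x2 ≥ 11. Together they would need 11 ≤ 3x1 - 4x2 ≤ 6, which is impossible since 11 > 6. No point satisfies all constraints.

Infeasible — the constraint set is empty.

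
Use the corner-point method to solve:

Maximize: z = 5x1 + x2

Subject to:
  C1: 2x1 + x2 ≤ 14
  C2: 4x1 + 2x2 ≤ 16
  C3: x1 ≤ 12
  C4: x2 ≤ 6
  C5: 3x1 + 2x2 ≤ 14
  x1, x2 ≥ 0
Each vertex is the intersection of two constraint boundaries that also satisfies all remaining constraints:
  x1 = 0 and x2 = 0 → (0, 0)
  4x1 + 2x2 = 16 and x2 = 0 → (4, 0)
  4x1 + 2x2 = 16 and 3x1 + 2x2 = 14 → (2, 4)
  x2 = 6 and 3x1 + 2x2 = 14 → (0.6667, 6)
  x2 = 6 and x1 = 0 → (0, 6)

Evaluating z = 5x1 + x2 at each vertex:
  (0, 0): z = 0
  (4, 0): z = 20
  (2, 4): z = 14
  (0.6667, 6): z = 9.333
  (0, 6): z = 6

The maximum is at (4, 0) with z = 20.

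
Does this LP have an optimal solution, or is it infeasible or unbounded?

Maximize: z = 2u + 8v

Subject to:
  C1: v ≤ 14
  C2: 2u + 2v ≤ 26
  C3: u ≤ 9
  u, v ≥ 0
The point (0, 13) satisfies every constraint, so the LP is feasible; the constraints give u ≤ 9 and v ≤ 14, which with u, v ≥ 0 keep the feasible region inside a bounded box. A feasible, bounded LP attains a finite optimum at a vertex.

Evaluating z = 2u + 8v at each vertex:
  (0, 0): z = 0
  (9, 0): z = 18
  (9, 4): z = 50
  (0, 13): z = 104

Bounded optimum: z* = 104 at (0, 13).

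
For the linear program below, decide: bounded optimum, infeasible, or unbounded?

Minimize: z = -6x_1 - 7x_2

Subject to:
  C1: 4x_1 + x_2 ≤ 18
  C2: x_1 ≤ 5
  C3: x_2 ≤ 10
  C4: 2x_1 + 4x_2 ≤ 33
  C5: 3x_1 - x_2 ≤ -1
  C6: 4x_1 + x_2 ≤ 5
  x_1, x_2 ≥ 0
The point (0, 5) satisfies every constraint, so the LP is feasible; the constraints give x_1 ≤ 5 and x_2 ≤ 10, which with x_1, x_2 ≥ 0 keep the feasible region inside a bounded box. A feasible, bounded LP attains a finite optimum at a vertex.

Evaluating z = -6x_1 - 7x_2 at each vertex:
  (0, 1): z = -7
  (0.5714, 2.714): z = -22.43
  (0, 5): z = -35

Feasible with finite optimum z* = -35 at (0, 5).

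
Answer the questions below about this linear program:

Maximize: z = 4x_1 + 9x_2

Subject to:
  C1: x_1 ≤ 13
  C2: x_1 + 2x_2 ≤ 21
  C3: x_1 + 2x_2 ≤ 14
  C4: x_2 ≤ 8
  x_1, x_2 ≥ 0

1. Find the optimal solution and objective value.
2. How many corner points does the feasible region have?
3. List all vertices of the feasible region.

1. x_1 = 0, x_2 = 7, z = 63
2. 4
3. (0, 0), (13, 0), (13, 0.5), (0, 7)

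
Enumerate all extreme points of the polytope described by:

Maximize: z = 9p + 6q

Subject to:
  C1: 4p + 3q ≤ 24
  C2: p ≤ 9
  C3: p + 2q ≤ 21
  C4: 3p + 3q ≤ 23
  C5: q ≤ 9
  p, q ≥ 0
Each vertex is the intersection of two constraint boundaries that also satisfies all remaining constraints:
  p = 0 and q = 0 → (0, 0)
  4p + 3q = 24 and q = 0 → (6, 0)
  4p + 3q = 24 and 3p + 3q = 23 → (1, 6.667)
  3p + 3q = 23 and p = 0 → (0, 7.667)

Vertices: (0, 0), (6, 0), (1, 6.667), (0, 7.667)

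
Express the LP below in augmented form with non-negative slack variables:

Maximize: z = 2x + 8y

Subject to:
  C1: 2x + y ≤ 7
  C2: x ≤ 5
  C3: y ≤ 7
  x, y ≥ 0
max z = 2x + 8y

s.t.
  2x + y + s1 = 7
  x + s2 = 5
  y + s3 = 7
  x, y, s1, s2, s3 ≥ 0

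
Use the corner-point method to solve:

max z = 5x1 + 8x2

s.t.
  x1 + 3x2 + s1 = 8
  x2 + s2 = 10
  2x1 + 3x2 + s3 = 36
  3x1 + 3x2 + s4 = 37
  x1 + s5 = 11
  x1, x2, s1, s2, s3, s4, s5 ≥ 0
Each vertex is the intersection of two constraint boundaries that also satisfies all remaining constraints:
  x1 = 0 and x2 = 0 → (0, 0)
  x1 + 3x2 = 8 and x2 = 0 → (8, 0)
  x1 + 3x2 = 8 and x1 = 0 → (0, 2.667)

Evaluating z = 5x1 + 8x2 at each vertex:
  (0, 0): z = 0
  (8, 0): z = 40
  (0, 2.667): z = 21.33

The maximum is at (8, 0) with z = 40.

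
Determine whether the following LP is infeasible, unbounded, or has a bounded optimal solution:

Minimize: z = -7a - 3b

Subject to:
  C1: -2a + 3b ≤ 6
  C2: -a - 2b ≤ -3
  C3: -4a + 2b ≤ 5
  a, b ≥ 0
Feasible point: (0, 2) satisfies every constraint, so the LP is feasible.
Direction d = (1, 0): for each constraint row a, a·d ≤ 0 —
  (-2)(1) + (3)(0) = -2 ≤ 0
  (-1)(1) + (-2)(0) = -1 ≤ 0
  (-4)(1) + (2)(0) = -4 ≤ 0
and d ≥ 0, so (0, 2) + t·d stays feasible for every t ≥ 0. Along this ray z = -7a - 3b changes by -7 per unit t, so z → −∞.

Unbounded — the objective can decrease without bound over the feasible region.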